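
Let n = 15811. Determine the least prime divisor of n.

15811 is odd.
Digit sum 16, not divisible by 3.
Ends in 1: not divisible by 5.
7: 15811 = 7·2258 + 5
11: 15811 = 11·1437 + 4
13: 15811 = 13·1216 + 3
17: 15811 = 17·930 + 1
19: 15811 = 19·832 + 3
23: 15811 = 23·687 + 10
29: 15811 = 29·545 + 6
31: 15811 = 31·510 + 1
37: 15811 = 37·427 + 12
41: 15811 = 41·385 + 26
43: 15811 = 43·367 + 30
47: 15811 = 47·336 + 19
53: 15811 = 53·298 + 17
59: 15811 = 59·267 + 58
61: 15811 = 61·259 + 12
67: 15811 = 67·235 + 66
71: 15811 = 71·222 + 49
73: 15811 = 73·216 + 43
79: 15811 = 79·200 + 11
83: 15811 = 83·190 + 41
89: 15811 = 89·177 + 58
97: 15811 = 97·163

97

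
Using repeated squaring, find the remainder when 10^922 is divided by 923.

10^1 ≡ 10 (mod 923)
10^2 ≡ 10^2 = 100 ≡ 100 (mod 923)
10^4 ≡ 100^2 = 10000 ≡ 770 (mod 923)
10^8 ≡ 770^2 = 592900 ≡ 334 (mod 923)
10^16 ≡ 334^2 = 111556 ≡ 796 (mod 923)
10^32 ≡ 796^2 = 633616 ≡ 438 (mod 923)
10^64 ≡ 438^2 = 191844 ≡ 783 (mod 923)
10^128 ≡ 783^2 = 613089 ≡ 217 (mod 923)
10^256 ≡ 217^2 = 47089 ≡ 16 (mod 923)
10^512 ≡ 16^2 = 256 ≡ 256 (mod 923)
922 = 512 + 256 + 128 + 16 + 8 + 2 in binary powers of 2.
So 10^922 ≡ 256 · 16 · 217 · 796 · 334 · 100 ≡ 302 (mod 923).
Since 302 ≠ 1, base 10 is a Fermat witness: 923 is composite.

302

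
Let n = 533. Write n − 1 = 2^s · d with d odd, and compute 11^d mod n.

89

533 − 1 = 532 = 2^2 · 133, so d = 133.
11^1 ≡ 11 (mod 533)
11^2 ≡ 11^2 = 121 ≡ 121 (mod 533)
11^4 ≡ 121^2 = 14641 ≡ 250 (mod 533)
11^8 ≡ 250^2 = 62500 ≡ 139 (mod 533)
11^16 ≡ 139^2 = 19321 ≡ 133 (mod 533)
11^32 ≡ 133^2 = 17689 ≡ 100 (mod 533)
11^64 ≡ 100^2 = 10000 ≡ 406 (mod 533)
11^128 ≡ 406^2 = 164836 ≡ 139 (mod 533)
133 = 128 + 4 + 1 in binary powers of 2.
So 11^133 ≡ 139 · 250 · 11 ≡ 89 (mod 533).
Squaring chain: 89 → 459; never reaches −1, so base 11 is a Miller–Rabin witness that 533 is composite.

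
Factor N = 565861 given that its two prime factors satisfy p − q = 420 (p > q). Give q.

571

Since p = q + 420, we have 565861 = q(q + 420), so q² + 420q − 565861 = 0.
Discriminant: 420² + 4·565861 = 176400 + 2263444 = 2439844; √2439844 = 1562.
q = (−420 + 1562)/2 = 571, and p = q + 420 = 991.
Check: 571 · 991 = 565861.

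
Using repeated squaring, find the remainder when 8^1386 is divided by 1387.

8^1 ≡ 8 (mod 1387)
8^2 ≡ 8^2 = 64 ≡ 64 (mod 1387)
8^4 ≡ 64^2 = 4096 ≡ 1322 (mod 1387)
8^8 ≡ 1322^2 = 1747684 ≡ 64 (mod 1387)
8^16 ≡ 64^2 = 4096 ≡ 1322 (mod 1387)
8^32 ≡ 1322^2 = 1747684 ≡ 64 (mod 1387)
8^64 ≡ 64^2 = 4096 ≡ 1322 (mod 1387)
8^128 ≡ 1322^2 = 1747684 ≡ 64 (mod 1387)
8^256 ≡ 64^2 = 4096 ≡ 1322 (mod 1387)
8^512 ≡ 1322^2 = 1747684 ≡ 64 (mod 1387)
8^1024 ≡ 64^2 = 4096 ≡ 1322 (mod 1387)
1386 = 1024 + 256 + 64 + 32 + 8 + 2 in binary powers of 2.
So 8^1386 ≡ 1322 · 1322 · 1322 · 64 · 64 · 64 ≡ 1 (mod 1387).
Since the result is 1, base 8 gives no evidence that 1387 is composite.

1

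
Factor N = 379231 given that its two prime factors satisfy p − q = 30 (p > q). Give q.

601

Since p = q + 30, we have 379231 = q(q + 30), so q² + 30q − 379231 = 0.
Discriminant: 30² + 4·379231 = 900 + 1516924 = 1517824; √1517824 = 1232.
q = (−30 + 1232)/2 = 601, and p = q + 30 = 631.
Check: 601 · 631 = 379231.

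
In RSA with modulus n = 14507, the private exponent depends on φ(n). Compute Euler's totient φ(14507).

14256

Factor: 14507 = 89 · 163.
φ(14507) = (89−1) · (163−1) = 88 · 162 = 14256.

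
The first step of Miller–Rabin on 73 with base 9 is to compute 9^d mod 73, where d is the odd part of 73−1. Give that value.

73 − 1 = 72 = 2^3 · 9, so d = 9.
9^1 ≡ 9 (mod 73)
9^2 ≡ 9^2 = 81 ≡ 8 (mod 73)
9^4 ≡ 8^2 = 64 ≡ 64 (mod 73)
9^8 ≡ 64^2 = 4096 ≡ 8 (mod 73)
9 = 8 + 1 in binary powers of 2.
So 9^9 ≡ 8 · 9 ≡ 72 (mod 73).
Since 9^d ≡ 72 (mod 73), base 9 does not prove 73 composite.

72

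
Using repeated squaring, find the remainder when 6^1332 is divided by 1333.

1

6^1 ≡ 6 (mod 1333)
6^2 ≡ 6^2 = 36 ≡ 36 (mod 1333)
6^4 ≡ 36^2 = 1296 ≡ 1296 (mod 1333)
6^8 ≡ 1296^2 = 1679616 ≡ 36 (mod 1333)
6^16 ≡ 36^2 = 1296 ≡ 1296 (mod 1333)
6^32 ≡ 1296^2 = 1679616 ≡ 36 (mod 1333)
6^64 ≡ 36^2 = 1296 ≡ 1296 (mod 1333)
6^128 ≡ 1296^2 = 1679616 ≡ 36 (mod 1333)
6^256 ≡ 36^2 = 1296 ≡ 1296 (mod 1333)
6^512 ≡ 1296^2 = 1679616 ≡ 36 (mod 1333)
6^1024 ≡ 36^2 = 1296 ≡ 1296 (mod 1333)
1332 = 1024 + 256 + 32 + 16 + 4 in binary powers of 2.
So 6^1332 ≡ 1296 · 1296 · 36 · 1296 · 1296 ≡ 1 (mod 1333).
Since the result is 1, base 6 gives no evidence that 1333 is composite.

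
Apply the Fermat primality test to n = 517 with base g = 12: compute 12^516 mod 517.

243

12^1 ≡ 12 (mod 517)
12^2 ≡ 12^2 = 144 ≡ 144 (mod 517)
12^4 ≡ 144^2 = 20736 ≡ 56 (mod 517)
12^8 ≡ 56^2 = 3136 ≡ 34 (mod 517)
12^16 ≡ 34^2 = 1156 ≡ 122 (mod 517)
12^32 ≡ 122^2 = 14884 ≡ 408 (mod 517)
12^64 ≡ 408^2 = 166464 ≡ 507 (mod 517)
12^128 ≡ 507^2 = 257049 ≡ 100 (mod 517)
12^256 ≡ 100^2 = 10000 ≡ 177 (mod 517)
12^512 ≡ 177^2 = 31329 ≡ 309 (mod 517)
516 = 512 + 4 in binary powers of 2.
So 12^516 ≡ 309 · 56 ≡ 243 (mod 517).
Since 243 ≠ 1, base 12 is a Fermat witness: 517 is composite.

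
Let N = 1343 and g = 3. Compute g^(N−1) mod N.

3^1 ≡ 3 (mod 1343)
3^2 ≡ 3^2 = 9 ≡ 9 (mod 1343)
3^4 ≡ 9^2 = 81 ≡ 81 (mod 1343)
3^8 ≡ 81^2 = 6561 ≡ 1189 (mod 1343)
3^16 ≡ 1189^2 = 1413721 ≡ 885 (mod 1343)
3^32 ≡ 885^2 = 783225 ≡ 256 (mod 1343)
3^64 ≡ 256^2 = 65536 ≡ 1072 (mod 1343)
3^128 ≡ 1072^2 = 1149184 ≡ 919 (mod 1343)
3^256 ≡ 919^2 = 844561 ≡ 1157 (mod 1343)
3^512 ≡ 1157^2 = 1338649 ≡ 1021 (mod 1343)
3^1024 ≡ 1021^2 = 1042441 ≡ 273 (mod 1343)
1342 = 1024 + 256 + 32 + 16 + 8 + 4 + 2 in binary powers of 2.
So 3^1342 ≡ 273 · 1157 · 256 · 885 · 1189 · 81 · 9 ≡ 648 (mod 1343).
Since 648 ≠ 1, base 3 is a Fermat witness: 1343 is composite.

648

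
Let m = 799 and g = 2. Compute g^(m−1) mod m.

2^1 ≡ 2 (mod 799)
2^2 ≡ 2^2 = 4 ≡ 4 (mod 799)
2^4 ≡ 4^2 = 16 ≡ 16 (mod 799)
2^8 ≡ 16^2 = 256 ≡ 256 (mod 799)
2^16 ≡ 256^2 = 65536 ≡ 18 (mod 799)
2^32 ≡ 18^2 = 324 ≡ 324 (mod 799)
2^64 ≡ 324^2 = 104976 ≡ 307 (mod 799)
2^128 ≡ 307^2 = 94249 ≡ 766 (mod 799)
2^256 ≡ 766^2 = 586756 ≡ 290 (mod 799)
2^512 ≡ 290^2 = 84100 ≡ 205 (mod 799)
798 = 512 + 256 + 16 + 8 + 4 + 2 in binary powers of 2.
So 2^798 ≡ 205 · 290 · 18 · 256 · 16 · 4 ≡ 676 (mod 799).
Since 676 ≠ 1, base 2 is a Fermat witness: 799 is composite.

676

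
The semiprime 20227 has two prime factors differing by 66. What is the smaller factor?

Since p = q + 66, we have 20227 = q(q + 66), so q² + 66q − 20227 = 0.
Discriminant: 66² + 4·20227 = 4356 + 80908 = 85264; √85264 = 292.
q = (−66 + 292)/2 = 113, and p = q + 66 = 179.
Check: 113 · 179 = 20227.

113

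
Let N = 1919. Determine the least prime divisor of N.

19

1919 is odd.
Digit sum 20, not divisible by 3.
Ends in 9: not divisible by 5.
7: 1919 = 7·274 + 1
11: 1919 = 11·174 + 5
13: 1919 = 13·147 + 8
17: 1919 = 17·112 + 15
19: 1919 = 19·101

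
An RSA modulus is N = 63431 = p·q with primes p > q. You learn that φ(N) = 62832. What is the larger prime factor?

463

φ(n) = (p−1)(q−1) = n − (p+q) + 1, so p + q = 63431 − 62832 + 1 = 600.
p and q are the roots of t² − 600t + 63431 = 0.
Discriminant: 600² − 4·63431 = 360000 − 253724 = 106276; √106276 = 326.
q = (600 − 326)/2 = 137, p = (600 + 326)/2 = 463.
Check: 137 · 463 = 63431.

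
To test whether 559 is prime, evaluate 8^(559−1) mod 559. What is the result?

428

8^1 ≡ 8 (mod 559)
8^2 ≡ 8^2 = 64 ≡ 64 (mod 559)
8^4 ≡ 64^2 = 4096 ≡ 183 (mod 559)
8^8 ≡ 183^2 = 33489 ≡ 508 (mod 559)
8^16 ≡ 508^2 = 258064 ≡ 365 (mod 559)
8^32 ≡ 365^2 = 133225 ≡ 183 (mod 559)
8^64 ≡ 183^2 = 33489 ≡ 508 (mod 559)
8^128 ≡ 508^2 = 258064 ≡ 365 (mod 559)
8^256 ≡ 365^2 = 133225 ≡ 183 (mod 559)
8^512 ≡ 183^2 = 33489 ≡ 508 (mod 559)
558 = 512 + 32 + 8 + 4 + 2 in binary powers of 2.
So 8^558 ≡ 508 · 183 · 508 · 183 · 64 ≡ 428 (mod 559).
Since 428 ≠ 1, base 8 is a Fermat witness: 559 is composite.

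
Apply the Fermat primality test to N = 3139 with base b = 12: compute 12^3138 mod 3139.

12^1 ≡ 12 (mod 3139)
12^2 ≡ 12^2 = 144 ≡ 144 (mod 3139)
12^4 ≡ 144^2 = 20736 ≡ 1902 (mod 3139)
12^8 ≡ 1902^2 = 3617604 ≡ 1476 (mod 3139)
12^16 ≡ 1476^2 = 2178576 ≡ 110 (mod 3139)
12^32 ≡ 110^2 = 12100 ≡ 2683 (mod 3139)
12^64 ≡ 2683^2 = 7198489 ≡ 762 (mod 3139)
12^128 ≡ 762^2 = 580644 ≡ 3068 (mod 3139)
12^256 ≡ 3068^2 = 9412624 ≡ 1902 (mod 3139)
12^512 ≡ 1902^2 = 3617604 ≡ 1476 (mod 3139)
12^1024 ≡ 1476^2 = 2178576 ≡ 110 (mod 3139)
12^2048 ≡ 110^2 = 12100 ≡ 2683 (mod 3139)
3138 = 2048 + 1024 + 64 + 2 in binary powers of 2.
So 12^3138 ≡ 2683 · 110 · 762 · 144 ≡ 649 (mod 3139).
Since 649 ≠ 1, base 12 is a Fermat witness: 3139 is composite.

649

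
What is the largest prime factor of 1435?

41

1435 = 5 · 287
287 = 7 · 41
41 is prime.
So 1435 = 5 · 7 · 41; the largest prime factor is 41.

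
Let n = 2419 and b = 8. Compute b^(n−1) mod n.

1255

8^1 ≡ 8 (mod 2419)
8^2 ≡ 8^2 = 64 ≡ 64 (mod 2419)
8^4 ≡ 64^2 = 4096 ≡ 1677 (mod 2419)
8^8 ≡ 1677^2 = 2812329 ≡ 1451 (mod 2419)
8^16 ≡ 1451^2 = 2105401 ≡ 871 (mod 2419)
8^32 ≡ 871^2 = 758641 ≡ 1494 (mod 2419)
8^64 ≡ 1494^2 = 2232036 ≡ 1718 (mod 2419)
8^128 ≡ 1718^2 = 2951524 ≡ 344 (mod 2419)
8^256 ≡ 344^2 = 118336 ≡ 2224 (mod 2419)
8^512 ≡ 2224^2 = 4946176 ≡ 1740 (mod 2419)
8^1024 ≡ 1740^2 = 3027600 ≡ 1431 (mod 2419)
8^2048 ≡ 1431^2 = 2047761 ≡ 1287 (mod 2419)
2418 = 2048 + 256 + 64 + 32 + 16 + 2 in binary powers of 2.
So 8^2418 ≡ 1287 · 2224 · 1718 · 1494 · 871 · 64 ≡ 1255 (mod 2419).
Since 1255 ≠ 1, base 8 is a Fermat witness: 2419 is composite.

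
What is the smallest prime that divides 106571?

19

106571 is odd.
Digit sum 20, not divisible by 3.
Ends in 1: not divisible by 5.
7: 106571 = 7·15224 + 3
11: 106571 = 11·9688 + 3
13: 106571 = 13·8197 + 10
17: 106571 = 17·6268 + 15
19: 106571 = 19·5609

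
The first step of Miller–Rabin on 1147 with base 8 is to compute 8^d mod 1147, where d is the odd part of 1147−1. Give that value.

450

1147 − 1 = 1146 = 2^1 · 573, so d = 573.
8^1 ≡ 8 (mod 1147)
8^2 ≡ 8^2 = 64 ≡ 64 (mod 1147)
8^4 ≡ 64^2 = 4096 ≡ 655 (mod 1147)
8^8 ≡ 655^2 = 429025 ≡ 47 (mod 1147)
8^16 ≡ 47^2 = 2209 ≡ 1062 (mod 1147)
8^32 ≡ 1062^2 = 1127844 ≡ 343 (mod 1147)
8^64 ≡ 343^2 = 117649 ≡ 655 (mod 1147)
8^128 ≡ 655^2 = 429025 ≡ 47 (mod 1147)
8^256 ≡ 47^2 = 2209 ≡ 1062 (mod 1147)
8^512 ≡ 1062^2 = 1127844 ≡ 343 (mod 1147)
573 = 512 + 32 + 16 + 8 + 4 + 1 in binary powers of 2.
So 8^573 ≡ 343 · 343 · 1062 · 47 · 655 · 8 ≡ 450 (mod 1147).
Squaring chain: 450; never reaches −1, so base 8 is a Miller–Rabin witness that 1147 is composite.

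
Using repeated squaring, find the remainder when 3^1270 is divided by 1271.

3^1 ≡ 3 (mod 1271)
3^2 ≡ 3^2 = 9 ≡ 9 (mod 1271)
3^4 ≡ 9^2 = 81 ≡ 81 (mod 1271)
3^8 ≡ 81^2 = 6561 ≡ 206 (mod 1271)
3^16 ≡ 206^2 = 42436 ≡ 493 (mod 1271)
3^32 ≡ 493^2 = 243049 ≡ 288 (mod 1271)
3^64 ≡ 288^2 = 82944 ≡ 329 (mod 1271)
3^128 ≡ 329^2 = 108241 ≡ 206 (mod 1271)
3^256 ≡ 206^2 = 42436 ≡ 493 (mod 1271)
3^512 ≡ 493^2 = 243049 ≡ 288 (mod 1271)
3^1024 ≡ 288^2 = 82944 ≡ 329 (mod 1271)
1270 = 1024 + 128 + 64 + 32 + 16 + 4 + 2 in binary powers of 2.
So 3^1270 ≡ 329 · 206 · 329 · 288 · 493 · 81 · 9 ≡ 893 (mod 1271).
Since 893 ≠ 1, base 3 is a Fermat witness: 1271 is composite.

893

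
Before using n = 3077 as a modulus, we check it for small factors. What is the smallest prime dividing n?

3077 is odd.
Digit sum 17, not divisible by 3.
Ends in 7: not divisible by 5.
7: 3077 = 7·439 + 4
11: 3077 = 11·279 + 8
13: 3077 = 13·236 + 9
17: 3077 = 17·181

17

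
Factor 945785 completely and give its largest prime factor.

83

945785 = 5 · 189157
189157 = 43 · 4399
4399 = 53 · 83
83 is prime.
So 945785 = 5 · 43 · 53 · 83; the largest prime factor is 83.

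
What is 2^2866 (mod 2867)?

1015

2^1 ≡ 2 (mod 2867)
2^2 ≡ 2^2 = 4 ≡ 4 (mod 2867)
2^4 ≡ 4^2 = 16 ≡ 16 (mod 2867)
2^8 ≡ 16^2 = 256 ≡ 256 (mod 2867)
2^16 ≡ 256^2 = 65536 ≡ 2462 (mod 2867)
2^32 ≡ 2462^2 = 6061444 ≡ 606 (mod 2867)
2^64 ≡ 606^2 = 367236 ≡ 260 (mod 2867)
2^128 ≡ 260^2 = 67600 ≡ 1659 (mod 2867)
2^256 ≡ 1659^2 = 2752281 ≡ 2828 (mod 2867)
2^512 ≡ 2828^2 = 7997584 ≡ 1521 (mod 2867)
2^1024 ≡ 1521^2 = 2313441 ≡ 2639 (mod 2867)
2^2048 ≡ 2639^2 = 6964321 ≡ 378 (mod 2867)
2866 = 2048 + 512 + 256 + 32 + 16 + 2 in binary powers of 2.
So 2^2866 ≡ 378 · 1521 · 2828 · 606 · 2462 · 4 ≡ 1015 (mod 2867).
Since 1015 ≠ 1, base 2 is a Fermat witness: 2867 is composite.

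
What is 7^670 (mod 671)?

7^1 ≡ 7 (mod 671)
7^2 ≡ 7^2 = 49 ≡ 49 (mod 671)
7^4 ≡ 49^2 = 2401 ≡ 388 (mod 671)
7^8 ≡ 388^2 = 150544 ≡ 240 (mod 671)
7^16 ≡ 240^2 = 57600 ≡ 565 (mod 671)
7^32 ≡ 565^2 = 319225 ≡ 500 (mod 671)
7^64 ≡ 500^2 = 250000 ≡ 388 (mod 671)
7^128 ≡ 388^2 = 150544 ≡ 240 (mod 671)
7^256 ≡ 240^2 = 57600 ≡ 565 (mod 671)
7^512 ≡ 565^2 = 319225 ≡ 500 (mod 671)
670 = 512 + 128 + 16 + 8 + 4 + 2 in binary powers of 2.
So 7^670 ≡ 500 · 240 · 565 · 240 · 388 · 49 ≡ 353 (mod 671).
Since 353 ≠ 1, base 7 is a Fermat witness: 671 is composite.

353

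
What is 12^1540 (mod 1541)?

12^1 ≡ 12 (mod 1541)
12^2 ≡ 12^2 = 144 ≡ 144 (mod 1541)
12^4 ≡ 144^2 = 20736 ≡ 703 (mod 1541)
12^8 ≡ 703^2 = 494209 ≡ 1089 (mod 1541)
12^16 ≡ 1089^2 = 1185921 ≡ 892 (mod 1541)
12^32 ≡ 892^2 = 795664 ≡ 508 (mod 1541)
12^64 ≡ 508^2 = 258064 ≡ 717 (mod 1541)
12^128 ≡ 717^2 = 514089 ≡ 936 (mod 1541)
12^256 ≡ 936^2 = 876096 ≡ 808 (mod 1541)
12^512 ≡ 808^2 = 652864 ≡ 1021 (mod 1541)
12^1024 ≡ 1021^2 = 1042441 ≡ 725 (mod 1541)
1540 = 1024 + 512 + 4 in binary powers of 2.
So 12^1540 ≡ 725 · 1021 · 703 ≡ 967 (mod 1541).
Since 967 ≠ 1, base 12 is a Fermat witness: 1541 is composite.

967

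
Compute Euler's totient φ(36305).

Factor: 36305 = 5 · 53 · 137.
φ(36305) = (5−1) · (53−1) · (137−1) = 4 · 52 · 136 = 28288.

28288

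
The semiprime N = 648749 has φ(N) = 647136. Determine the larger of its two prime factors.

857

φ(n) = (p−1)(q−1) = n − (p+q) + 1, so p + q = 648749 − 647136 + 1 = 1614.
p and q are the roots of t² − 1614t + 648749 = 0.
Discriminant: 1614² − 4·648749 = 2604996 − 2594996 = 10000; √10000 = 100.
q = (1614 − 100)/2 = 757, p = (1614 + 100)/2 = 857.
Check: 757 · 857 = 648749.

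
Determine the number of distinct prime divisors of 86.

86 = 2 · 43
86 = 2 · 43, which has 2 distinct prime factors.

2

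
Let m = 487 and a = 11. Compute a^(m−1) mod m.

11^1 ≡ 11 (mod 487)
11^2 ≡ 11^2 = 121 ≡ 121 (mod 487)
11^4 ≡ 121^2 = 14641 ≡ 31 (mod 487)
11^8 ≡ 31^2 = 961 ≡ 474 (mod 487)
11^16 ≡ 474^2 = 224676 ≡ 169 (mod 487)
11^32 ≡ 169^2 = 28561 ≡ 315 (mod 487)
11^64 ≡ 315^2 = 99225 ≡ 364 (mod 487)
11^128 ≡ 364^2 = 132496 ≡ 32 (mod 487)
11^256 ≡ 32^2 = 1024 ≡ 50 (mod 487)
486 = 256 + 128 + 64 + 32 + 4 + 2 in binary powers of 2.
So 11^486 ≡ 50 · 32 · 364 · 315 · 31 · 121 ≡ 1 (mod 487).
Since the result is 1, base 11 gives no evidence that 487 is composite.

1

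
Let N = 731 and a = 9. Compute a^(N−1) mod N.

13

9^1 ≡ 9 (mod 731)
9^2 ≡ 9^2 = 81 ≡ 81 (mod 731)
9^4 ≡ 81^2 = 6561 ≡ 713 (mod 731)
9^8 ≡ 713^2 = 508369 ≡ 324 (mod 731)
9^16 ≡ 324^2 = 104976 ≡ 443 (mod 731)
9^32 ≡ 443^2 = 196249 ≡ 341 (mod 731)
9^64 ≡ 341^2 = 116281 ≡ 52 (mod 731)
9^128 ≡ 52^2 = 2704 ≡ 511 (mod 731)
9^256 ≡ 511^2 = 261121 ≡ 154 (mod 731)
9^512 ≡ 154^2 = 23716 ≡ 324 (mod 731)
730 = 512 + 128 + 64 + 16 + 8 + 2 in binary powers of 2.
So 9^730 ≡ 324 · 511 · 52 · 443 · 324 · 81 ≡ 13 (mod 731).
Since 13 ≠ 1, base 9 is a Fermat witness: 731 is composite.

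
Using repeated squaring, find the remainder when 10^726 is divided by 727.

10^1 ≡ 10 (mod 727)
10^2 ≡ 10^2 = 100 ≡ 100 (mod 727)
10^4 ≡ 100^2 = 10000 ≡ 549 (mod 727)
10^8 ≡ 549^2 = 301401 ≡ 423 (mod 727)
10^16 ≡ 423^2 = 178929 ≡ 87 (mod 727)
10^32 ≡ 87^2 = 7569 ≡ 299 (mod 727)
10^64 ≡ 299^2 = 89401 ≡ 707 (mod 727)
10^128 ≡ 707^2 = 499849 ≡ 400 (mod 727)
10^256 ≡ 400^2 = 160000 ≡ 60 (mod 727)
10^512 ≡ 60^2 = 3600 ≡ 692 (mod 727)
726 = 512 + 128 + 64 + 16 + 4 + 2 in binary powers of 2.
So 10^726 ≡ 692 · 400 · 707 · 87 · 549 · 100 ≡ 1 (mod 727).
Since the result is 1, base 10 gives no evidence that 727 is composite.

1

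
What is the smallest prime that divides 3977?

3977 is odd.
Digit sum 26, not divisible by 3.
Ends in 7: not divisible by 5.
7: 3977 = 7·568 + 1
11: 3977 = 11·361 + 6
13: 3977 = 13·305 + 12
17: 3977 = 17·233 + 16
19: 3977 = 19·209 + 6
23: 3977 = 23·172 + 21
29: 3977 = 29·137 + 4
31: 3977 = 31·128 + 9
37: 3977 = 37·107 + 18
41: 3977 = 41·97

41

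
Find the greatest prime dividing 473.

43

473 = 11 · 43
43 is prime.
So 473 = 11 · 43; the largest prime factor is 43.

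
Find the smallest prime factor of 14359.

83

14359 is odd.
Digit sum 22, not divisible by 3.
Ends in 9: not divisible by 5.
7: 14359 = 7·2051 + 2
11: 14359 = 11·1305 + 4
13: 14359 = 13·1104 + 7
17: 14359 = 17·844 + 11
19: 14359 = 19·755 + 14
23: 14359 = 23·624 + 7
29: 14359 = 29·495 + 4
31: 14359 = 31·463 + 6
37: 14359 = 37·388 + 3
41: 14359 = 41·350 + 9
43: 14359 = 43·333 + 40
47: 14359 = 47·305 + 24
53: 14359 = 53·270 + 49
59: 14359 = 59·243 + 22
61: 14359 = 61·235 + 24
67: 14359 = 67·214 + 21
71: 14359 = 71·202 + 17
73: 14359 = 73·196 + 51
79: 14359 = 79·181 + 60
83: 14359 = 83·173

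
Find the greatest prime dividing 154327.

97

154327 = 37 · 4171
4171 = 43 · 97
97 is prime.
So 154327 = 37 · 43 · 97; the largest prime factor is 97.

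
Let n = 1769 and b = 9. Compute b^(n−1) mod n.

790

9^1 ≡ 9 (mod 1769)
9^2 ≡ 9^2 = 81 ≡ 81 (mod 1769)
9^4 ≡ 81^2 = 6561 ≡ 1254 (mod 1769)
9^8 ≡ 1254^2 = 1572516 ≡ 1644 (mod 1769)
9^16 ≡ 1644^2 = 2702736 ≡ 1473 (mod 1769)
9^32 ≡ 1473^2 = 2169729 ≡ 935 (mod 1769)
9^64 ≡ 935^2 = 874225 ≡ 339 (mod 1769)
9^128 ≡ 339^2 = 114921 ≡ 1705 (mod 1769)
9^256 ≡ 1705^2 = 2907025 ≡ 558 (mod 1769)
9^512 ≡ 558^2 = 311364 ≡ 20 (mod 1769)
9^1024 ≡ 20^2 = 400 ≡ 400 (mod 1769)
1768 = 1024 + 512 + 128 + 64 + 32 + 8 in binary powers of 2.
So 9^1768 ≡ 400 · 20 · 1705 · 339 · 935 · 1644 ≡ 790 (mod 1769).
Since 790 ≠ 1, base 9 is a Fermat witness: 1769 is composite.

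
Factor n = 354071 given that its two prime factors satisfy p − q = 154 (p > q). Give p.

Since p = q + 154, we have 354071 = q(q + 154), so q² + 154q − 354071 = 0.
Discriminant: 154² + 4·354071 = 23716 + 1416284 = 1440000; √1440000 = 1200.
q = (−154 + 1200)/2 = 523, and p = q + 154 = 677.
Check: 523 · 677 = 354071.

677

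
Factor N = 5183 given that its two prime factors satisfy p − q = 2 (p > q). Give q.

71

Since p = q + 2, we have 5183 = q(q + 2), so q² + 2q − 5183 = 0.
Discriminant: 2² + 4·5183 = 4 + 20732 = 20736; √20736 = 144.
q = (−2 + 144)/2 = 71, and p = q + 2 = 73.
Check: 71 · 73 = 5183.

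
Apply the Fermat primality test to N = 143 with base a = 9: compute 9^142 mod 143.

48

9^1 ≡ 9 (mod 143)
9^2 ≡ 9^2 = 81 ≡ 81 (mod 143)
9^4 ≡ 81^2 = 6561 ≡ 126 (mod 143)
9^8 ≡ 126^2 = 15876 ≡ 3 (mod 143)
9^16 ≡ 3^2 = 9 ≡ 9 (mod 143)
9^32 ≡ 9^2 = 81 ≡ 81 (mod 143)
9^64 ≡ 81^2 = 6561 ≡ 126 (mod 143)
9^128 ≡ 126^2 = 15876 ≡ 3 (mod 143)
142 = 128 + 8 + 4 + 2 in binary powers of 2.
So 9^142 ≡ 3 · 3 · 126 · 81 ≡ 48 (mod 143).
Since 48 ≠ 1, base 9 is a Fermat witness: 143 is composite.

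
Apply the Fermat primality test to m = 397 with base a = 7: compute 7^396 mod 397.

7^1 ≡ 7 (mod 397)
7^2 ≡ 7^2 = 49 ≡ 49 (mod 397)
7^4 ≡ 49^2 = 2401 ≡ 19 (mod 397)
7^8 ≡ 19^2 = 361 ≡ 361 (mod 397)
7^16 ≡ 361^2 = 130321 ≡ 105 (mod 397)
7^32 ≡ 105^2 = 11025 ≡ 306 (mod 397)
7^64 ≡ 306^2 = 93636 ≡ 341 (mod 397)
7^128 ≡ 341^2 = 116281 ≡ 357 (mod 397)
7^256 ≡ 357^2 = 127449 ≡ 12 (mod 397)
396 = 256 + 128 + 8 + 4 in binary powers of 2.
So 7^396 ≡ 12 · 357 · 361 · 19 ≡ 1 (mod 397).
Since the result is 1, base 7 gives no evidence that 397 is composite.

1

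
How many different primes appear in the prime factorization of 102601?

102601 = 37 · 2773
2773 = 47 · 59
102601 = 37 · 47 · 59, which has 3 distinct prime factors.

3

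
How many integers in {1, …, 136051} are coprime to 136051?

Factor: 136051 = 17 · 53 · 151.
φ(136051) = (17−1) · (53−1) · (151−1) = 16 · 52 · 150 = 124800.

124800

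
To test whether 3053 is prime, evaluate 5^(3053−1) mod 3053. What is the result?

5^1 ≡ 5 (mod 3053)
5^2 ≡ 5^2 = 25 ≡ 25 (mod 3053)
5^4 ≡ 25^2 = 625 ≡ 625 (mod 3053)
5^8 ≡ 625^2 = 390625 ≡ 2894 (mod 3053)
5^16 ≡ 2894^2 = 8375236 ≡ 857 (mod 3053)
5^32 ≡ 857^2 = 734449 ≡ 1729 (mod 3053)
5^64 ≡ 1729^2 = 2989441 ≡ 554 (mod 3053)
5^128 ≡ 554^2 = 306916 ≡ 1616 (mod 3053)
5^256 ≡ 1616^2 = 2611456 ≡ 1141 (mod 3053)
5^512 ≡ 1141^2 = 1301881 ≡ 1303 (mod 3053)
5^1024 ≡ 1303^2 = 1697809 ≡ 341 (mod 3053)
5^2048 ≡ 341^2 = 116281 ≡ 267 (mod 3053)
3052 = 2048 + 512 + 256 + 128 + 64 + 32 + 8 + 4 in binary powers of 2.
So 5^3052 ≡ 267 · 1303 · 1141 · 1616 · 554 · 1729 · 2894 · 625 ≡ 522 (mod 3053).
Since 522 ≠ 1, base 5 is a Fermat witness: 3053 is composite.

522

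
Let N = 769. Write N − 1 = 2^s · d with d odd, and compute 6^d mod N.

216

769 − 1 = 768 = 2^8 · 3, so d = 3.
6^1 ≡ 6 (mod 769)
6^2 ≡ 6^2 = 36 ≡ 36 (mod 769)
3 = 2 + 1 in binary powers of 2.
So 6^3 ≡ 36 · 6 ≡ 216 (mod 769).
Squaring chain: 216 → 516 → 182 → 57 → 173 → 707 → 768 → 1; reaches −1, so base 6 does not prove 769 composite.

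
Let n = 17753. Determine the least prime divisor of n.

17753 is odd.
Digit sum 23, not divisible by 3.
Ends in 3: not divisible by 5.
7: 17753 = 7·2536 + 1
11: 17753 = 11·1613 + 10
13: 17753 = 13·1365 + 8
17: 17753 = 17·1044 + 5
19: 17753 = 19·934 + 7
23: 17753 = 23·771 + 20
29: 17753 = 29·612 + 5
31: 17753 = 31·572 + 21
37: 17753 = 37·479 + 30
41: 17753 = 41·433

41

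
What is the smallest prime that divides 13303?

53

13303 is odd.
Digit sum 10, not divisible by 3.
Ends in 3: not divisible by 5.
7: 13303 = 7·1900 + 3
11: 13303 = 11·1209 + 4
13: 13303 = 13·1023 + 4
17: 13303 = 17·782 + 9
19: 13303 = 19·700 + 3
23: 13303 = 23·578 + 9
29: 13303 = 29·458 + 21
31: 13303 = 31·429 + 4
37: 13303 = 37·359 + 20
41: 13303 = 41·324 + 19
43: 13303 = 43·309 + 16
47: 13303 = 47·283 + 2
53: 13303 = 53·251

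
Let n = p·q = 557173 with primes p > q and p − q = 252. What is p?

883

Since p = q + 252, we have 557173 = q(q + 252), so q² + 252q − 557173 = 0.
Discriminant: 252² + 4·557173 = 63504 + 2228692 = 2292196; √2292196 = 1514.
q = (−252 + 1514)/2 = 631, and p = q + 252 = 883.
Check: 631 · 883 = 557173.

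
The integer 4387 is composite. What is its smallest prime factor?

4387 is odd.
Digit sum 22, not divisible by 3.
Ends in 7: not divisible by 5.
7: 4387 = 7·626 + 5
11: 4387 = 11·398 + 9
13: 4387 = 13·337 + 6
17: 4387 = 17·258 + 1
19: 4387 = 19·230 + 17
23: 4387 = 23·190 + 17
29: 4387 = 29·151 + 8
31: 4387 = 31·141 + 16
37: 4387 = 37·118 + 21
41: 4387 = 41·107

41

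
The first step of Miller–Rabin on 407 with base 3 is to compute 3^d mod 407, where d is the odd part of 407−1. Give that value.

280

407 − 1 = 406 = 2^1 · 203, so d = 203.
3^1 ≡ 3 (mod 407)
3^2 ≡ 3^2 = 9 ≡ 9 (mod 407)
3^4 ≡ 9^2 = 81 ≡ 81 (mod 407)
3^8 ≡ 81^2 = 6561 ≡ 49 (mod 407)
3^16 ≡ 49^2 = 2401 ≡ 366 (mod 407)
3^32 ≡ 366^2 = 133956 ≡ 53 (mod 407)
3^64 ≡ 53^2 = 2809 ≡ 367 (mod 407)
3^128 ≡ 367^2 = 134689 ≡ 379 (mod 407)
203 = 128 + 64 + 8 + 2 + 1 in binary powers of 2.
So 3^203 ≡ 379 · 367 · 49 · 9 · 3 ≡ 280 (mod 407).
Squaring chain: 280; never reaches −1, so base 3 is a Miller–Rabin witness that 407 is composite.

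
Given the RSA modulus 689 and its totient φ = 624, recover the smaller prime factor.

φ(n) = (p−1)(q−1) = n − (p+q) + 1, so p + q = 689 − 624 + 1 = 66.
p and q are the roots of t² − 66t + 689 = 0.
Discriminant: 66² − 4·689 = 4356 − 2756 = 1600; √1600 = 40.
q = (66 − 40)/2 = 13, p = (66 + 40)/2 = 53.
Check: 13 · 53 = 689.

13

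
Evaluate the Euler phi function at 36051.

Factor: 36051 = 3 · 61 · 197.
φ(36051) = (3−1) · (61−1) · (197−1) = 2 · 60 · 196 = 23520.

23520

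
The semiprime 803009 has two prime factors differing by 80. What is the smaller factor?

Since p = q + 80, we have 803009 = q(q + 80), so q² + 80q − 803009 = 0.
Discriminant: 80² + 4·803009 = 6400 + 3212036 = 3218436; √3218436 = 1794.
q = (−80 + 1794)/2 = 857, and p = q + 80 = 937.
Check: 857 · 937 = 803009.

857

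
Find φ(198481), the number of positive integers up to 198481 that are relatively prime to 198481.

Factor: 198481 = 41 · 47 · 103.
φ(198481) = (41−1) · (47−1) · (103−1) = 40 · 46 · 102 = 187680.

187680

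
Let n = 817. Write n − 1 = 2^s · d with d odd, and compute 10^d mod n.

84

817 − 1 = 816 = 2^4 · 51, so d = 51.
10^1 ≡ 10 (mod 817)
10^2 ≡ 10^2 = 100 ≡ 100 (mod 817)
10^4 ≡ 100^2 = 10000 ≡ 196 (mod 817)
10^8 ≡ 196^2 = 38416 ≡ 17 (mod 817)
10^16 ≡ 17^2 = 289 ≡ 289 (mod 817)
10^32 ≡ 289^2 = 83521 ≡ 187 (mod 817)
51 = 32 + 16 + 2 + 1 in binary powers of 2.
So 10^51 ≡ 187 · 289 · 100 · 10 ≡ 84 (mod 817).
Squaring chain: 84 → 520 → 790 → 729; never reaches −1, so base 10 is a Miller–Rabin witness that 817 is composite.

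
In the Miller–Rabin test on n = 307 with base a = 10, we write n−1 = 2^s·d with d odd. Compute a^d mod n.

1

307 − 1 = 306 = 2^1 · 153, so d = 153.
10^1 ≡ 10 (mod 307)
10^2 ≡ 10^2 = 100 ≡ 100 (mod 307)
10^4 ≡ 100^2 = 10000 ≡ 176 (mod 307)
10^8 ≡ 176^2 = 30976 ≡ 276 (mod 307)
10^16 ≡ 276^2 = 76176 ≡ 40 (mod 307)
10^32 ≡ 40^2 = 1600 ≡ 65 (mod 307)
10^64 ≡ 65^2 = 4225 ≡ 234 (mod 307)
10^128 ≡ 234^2 = 54756 ≡ 110 (mod 307)
153 = 128 + 16 + 8 + 1 in binary powers of 2.
So 10^153 ≡ 110 · 40 · 276 · 10 ≡ 1 (mod 307).
Since 10^d ≡ 1 (mod 307), base 10 does not prove 307 composite.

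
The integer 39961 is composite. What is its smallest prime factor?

89

39961 is odd.
Digit sum 28, not divisible by 3.
Ends in 1: not divisible by 5.
7: 39961 = 7·5708 + 5
11: 39961 = 11·3632 + 9
13: 39961 = 13·3073 + 12
17: 39961 = 17·2350 + 11
19: 39961 = 19·2103 + 4
23: 39961 = 23·1737 + 10
29: 39961 = 29·1377 + 28
31: 39961 = 31·1289 + 2
37: 39961 = 37·1080 + 1
41: 39961 = 41·974 + 27
43: 39961 = 43·929 + 14
47: 39961 = 47·850 + 11
53: 39961 = 53·753 + 52
59: 39961 = 59·677 + 18
61: 39961 = 61·655 + 6
67: 39961 = 67·596 + 29
71: 39961 = 71·562 + 59
73: 39961 = 73·547 + 30
79: 39961 = 79·505 + 66
83: 39961 = 83·481 + 38
89: 39961 = 89·449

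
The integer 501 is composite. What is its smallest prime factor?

501 is odd.
Digit sum 6, divisible by 3.

3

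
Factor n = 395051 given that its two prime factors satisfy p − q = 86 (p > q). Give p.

Since p = q + 86, we have 395051 = q(q + 86), so q² + 86q − 395051 = 0.
Discriminant: 86² + 4·395051 = 7396 + 1580204 = 1587600; √1587600 = 1260.
q = (−86 + 1260)/2 = 587, and p = q + 86 = 673.
Check: 587 · 673 = 395051.

673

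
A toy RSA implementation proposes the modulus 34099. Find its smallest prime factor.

13

34099 is odd.
Digit sum 25, not divisible by 3.
Ends in 9: not divisible by 5.
7: 34099 = 7·4871 + 2
11: 34099 = 11·3099 + 10
13: 34099 = 13·2623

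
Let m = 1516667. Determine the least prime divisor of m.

37

1516667 is odd.
Digit sum 32, not divisible by 3.
Ends in 7: not divisible by 5.
7: 1516667 = 7·216666 + 5
11: 1516667 = 11·137878 + 9
13: 1516667 = 13·116666 + 9
17: 1516667 = 17·89215 + 12
19: 1516667 = 19·79824 + 11
23: 1516667 = 23·65942 + 1
29: 1516667 = 29·52298 + 25
31: 1516667 = 31·48924 + 23
37: 1516667 = 37·40991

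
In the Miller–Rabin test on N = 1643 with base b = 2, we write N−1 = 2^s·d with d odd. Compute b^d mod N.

622

1643 − 1 = 1642 = 2^1 · 821, so d = 821.
2^1 ≡ 2 (mod 1643)
2^2 ≡ 2^2 = 4 ≡ 4 (mod 1643)
2^4 ≡ 4^2 = 16 ≡ 16 (mod 1643)
2^8 ≡ 16^2 = 256 ≡ 256 (mod 1643)
2^16 ≡ 256^2 = 65536 ≡ 1459 (mod 1643)
2^32 ≡ 1459^2 = 2128681 ≡ 996 (mod 1643)
2^64 ≡ 996^2 = 992016 ≡ 1287 (mod 1643)
2^128 ≡ 1287^2 = 1656369 ≡ 225 (mod 1643)
2^256 ≡ 225^2 = 50625 ≡ 1335 (mod 1643)
2^512 ≡ 1335^2 = 1782225 ≡ 1213 (mod 1643)
821 = 512 + 256 + 32 + 16 + 4 + 1 in binary powers of 2.
So 2^821 ≡ 1213 · 1335 · 996 · 1459 · 16 · 2 ≡ 622 (mod 1643).
Squaring chain: 622; never reaches −1, so base 2 is a Miller–Rabin witness that 1643 is composite.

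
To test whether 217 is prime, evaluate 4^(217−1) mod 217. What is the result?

4^1 ≡ 4 (mod 217)
4^2 ≡ 4^2 = 16 ≡ 16 (mod 217)
4^4 ≡ 16^2 = 256 ≡ 39 (mod 217)
4^8 ≡ 39^2 = 1521 ≡ 2 (mod 217)
4^16 ≡ 2^2 = 4 ≡ 4 (mod 217)
4^32 ≡ 4^2 = 16 ≡ 16 (mod 217)
4^64 ≡ 16^2 = 256 ≡ 39 (mod 217)
4^128 ≡ 39^2 = 1521 ≡ 2 (mod 217)
216 = 128 + 64 + 16 + 8 in binary powers of 2.
So 4^216 ≡ 2 · 39 · 4 · 2 ≡ 190 (mod 217).
Since 190 ≠ 1, base 4 is a Fermat witness: 217 is composite.

190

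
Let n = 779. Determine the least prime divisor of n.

779 is odd.
Digit sum 23, not divisible by 3.
Ends in 9: not divisible by 5.
7: 779 = 7·111 + 2
11: 779 = 11·70 + 9
13: 779 = 13·59 + 12
17: 779 = 17·45 + 14
19: 779 = 19·41

19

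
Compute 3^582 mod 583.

3^1 ≡ 3 (mod 583)
3^2 ≡ 3^2 = 9 ≡ 9 (mod 583)
3^4 ≡ 9^2 = 81 ≡ 81 (mod 583)
3^8 ≡ 81^2 = 6561 ≡ 148 (mod 583)
3^16 ≡ 148^2 = 21904 ≡ 333 (mod 583)
3^32 ≡ 333^2 = 110889 ≡ 119 (mod 583)
3^64 ≡ 119^2 = 14161 ≡ 169 (mod 583)
3^128 ≡ 169^2 = 28561 ≡ 577 (mod 583)
3^256 ≡ 577^2 = 332929 ≡ 36 (mod 583)
3^512 ≡ 36^2 = 1296 ≡ 130 (mod 583)
582 = 512 + 64 + 4 + 2 in binary powers of 2.
So 3^582 ≡ 130 · 169 · 81 · 9 ≡ 537 (mod 583).
Since 537 ≠ 1, base 3 is a Fermat witness: 583 is composite.

537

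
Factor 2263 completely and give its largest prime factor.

73

2263 = 31 · 73
73 is prime.
So 2263 = 31 · 73; the largest prime factor is 73.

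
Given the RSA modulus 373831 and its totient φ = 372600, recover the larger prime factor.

φ(n) = (p−1)(q−1) = n − (p+q) + 1, so p + q = 373831 − 372600 + 1 = 1232.
p and q are the roots of t² − 1232t + 373831 = 0.
Discriminant: 1232² − 4·373831 = 1517824 − 1495324 = 22500; √22500 = 150.
q = (1232 − 150)/2 = 541, p = (1232 + 150)/2 = 691.
Check: 541 · 691 = 373831.

691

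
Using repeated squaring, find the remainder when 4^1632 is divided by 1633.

1222

4^1 ≡ 4 (mod 1633)
4^2 ≡ 4^2 = 16 ≡ 16 (mod 1633)
4^4 ≡ 16^2 = 256 ≡ 256 (mod 1633)
4^8 ≡ 256^2 = 65536 ≡ 216 (mod 1633)
4^16 ≡ 216^2 = 46656 ≡ 932 (mod 1633)
4^32 ≡ 932^2 = 868624 ≡ 1501 (mod 1633)
4^64 ≡ 1501^2 = 2253001 ≡ 1094 (mod 1633)
4^128 ≡ 1094^2 = 1196836 ≡ 1480 (mod 1633)
4^256 ≡ 1480^2 = 2190400 ≡ 547 (mod 1633)
4^512 ≡ 547^2 = 299209 ≡ 370 (mod 1633)
4^1024 ≡ 370^2 = 136900 ≡ 1361 (mod 1633)
1632 = 1024 + 512 + 64 + 32 in binary powers of 2.
So 4^1632 ≡ 1361 · 370 · 1094 · 1501 ≡ 1222 (mod 1633).
Since 1222 ≠ 1, base 4 is a Fermat witness: 1633 is composite.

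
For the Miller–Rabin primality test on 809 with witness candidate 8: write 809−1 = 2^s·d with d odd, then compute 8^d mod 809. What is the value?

318

809 − 1 = 808 = 2^3 · 101, so d = 101.
8^1 ≡ 8 (mod 809)
8^2 ≡ 8^2 = 64 ≡ 64 (mod 809)
8^4 ≡ 64^2 = 4096 ≡ 51 (mod 809)
8^8 ≡ 51^2 = 2601 ≡ 174 (mod 809)
8^16 ≡ 174^2 = 30276 ≡ 343 (mod 809)
8^32 ≡ 343^2 = 117649 ≡ 344 (mod 809)
8^64 ≡ 344^2 = 118336 ≡ 222 (mod 809)
101 = 64 + 32 + 4 + 1 in binary powers of 2.
So 8^101 ≡ 222 · 344 · 51 · 8 ≡ 318 (mod 809).
Squaring chain: 318 → 808 → 1; reaches −1, so base 8 does not prove 809 composite.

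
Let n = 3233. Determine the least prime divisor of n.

3233 is odd.
Digit sum 11, not divisible by 3.
Ends in 3: not divisible by 5.
7: 3233 = 7·461 + 6
11: 3233 = 11·293 + 10
13: 3233 = 13·248 + 9
17: 3233 = 17·190 + 3
19: 3233 = 19·170 + 3
23: 3233 = 23·140 + 13
29: 3233 = 29·111 + 14
31: 3233 = 31·104 + 9
37: 3233 = 37·87 + 14
41: 3233 = 41·78 + 35
43: 3233 = 43·75 + 8
47: 3233 = 47·68 + 37
53: 3233 = 53·61

53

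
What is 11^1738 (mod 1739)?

11^1 ≡ 11 (mod 1739)
11^2 ≡ 11^2 = 121 ≡ 121 (mod 1739)
11^4 ≡ 121^2 = 14641 ≡ 729 (mod 1739)
11^8 ≡ 729^2 = 531441 ≡ 1046 (mod 1739)
11^16 ≡ 1046^2 = 1094116 ≡ 285 (mod 1739)
11^32 ≡ 285^2 = 81225 ≡ 1231 (mod 1739)
11^64 ≡ 1231^2 = 1515361 ≡ 692 (mod 1739)
11^128 ≡ 692^2 = 478864 ≡ 639 (mod 1739)
11^256 ≡ 639^2 = 408321 ≡ 1395 (mod 1739)
11^512 ≡ 1395^2 = 1946025 ≡ 84 (mod 1739)
11^1024 ≡ 84^2 = 7056 ≡ 100 (mod 1739)
1738 = 1024 + 512 + 128 + 64 + 8 + 2 in binary powers of 2.
So 11^1738 ≡ 100 · 84 · 639 · 692 · 1046 · 121 ≡ 1062 (mod 1739).
Since 1062 ≠ 1, base 11 is a Fermat witness: 1739 is composite.

1062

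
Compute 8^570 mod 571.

8^1 ≡ 8 (mod 571)
8^2 ≡ 8^2 = 64 ≡ 64 (mod 571)
8^4 ≡ 64^2 = 4096 ≡ 99 (mod 571)
8^8 ≡ 99^2 = 9801 ≡ 94 (mod 571)
8^16 ≡ 94^2 = 8836 ≡ 271 (mod 571)
8^32 ≡ 271^2 = 73441 ≡ 353 (mod 571)
8^64 ≡ 353^2 = 124609 ≡ 131 (mod 571)
8^128 ≡ 131^2 = 17161 ≡ 31 (mod 571)
8^256 ≡ 31^2 = 961 ≡ 390 (mod 571)
8^512 ≡ 390^2 = 152100 ≡ 214 (mod 571)
570 = 512 + 32 + 16 + 8 + 2 in binary powers of 2.
So 8^570 ≡ 214 · 353 · 271 · 94 · 64 ≡ 1 (mod 571).
Since the result is 1, base 8 gives no evidence that 571 is composite.

1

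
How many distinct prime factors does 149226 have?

149226 = 2 · 74613
74613 = 3 · 24871
24871 = 7 · 3553
3553 = 11 · 323
323 = 17 · 19
149226 = 2 · 3 · 7 · 11 · 17 · 19, which has 6 distinct prime factors.

6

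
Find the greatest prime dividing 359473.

359473 = 61 · 5893
5893 = 71 · 83
83 is prime.
So 359473 = 61 · 71 · 83; the largest prime factor is 83.

83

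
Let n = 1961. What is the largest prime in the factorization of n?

1961 = 37 · 53
53 is prime.
So 1961 = 37 · 53; the largest prime factor is 53.

53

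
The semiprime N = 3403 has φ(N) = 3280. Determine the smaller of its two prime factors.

41

φ(n) = (p−1)(q−1) = n − (p+q) + 1, so p + q = 3403 − 3280 + 1 = 124.
p and q are the roots of t² − 124t + 3403 = 0.
Discriminant: 124² − 4·3403 = 15376 − 13612 = 1764; √1764 = 42.
q = (124 − 42)/2 = 41, p = (124 + 42)/2 = 83.
Check: 41 · 83 = 3403.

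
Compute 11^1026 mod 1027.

38

11^1 ≡ 11 (mod 1027)
11^2 ≡ 11^2 = 121 ≡ 121 (mod 1027)
11^4 ≡ 121^2 = 14641 ≡ 263 (mod 1027)
11^8 ≡ 263^2 = 69169 ≡ 360 (mod 1027)
11^16 ≡ 360^2 = 129600 ≡ 198 (mod 1027)
11^32 ≡ 198^2 = 39204 ≡ 178 (mod 1027)
11^64 ≡ 178^2 = 31684 ≡ 874 (mod 1027)
11^128 ≡ 874^2 = 763876 ≡ 815 (mod 1027)
11^256 ≡ 815^2 = 664225 ≡ 783 (mod 1027)
11^512 ≡ 783^2 = 613089 ≡ 997 (mod 1027)
11^1024 ≡ 997^2 = 994009 ≡ 900 (mod 1027)
1026 = 1024 + 2 in binary powers of 2.
So 11^1026 ≡ 900 · 121 ≡ 38 (mod 1027).
Since 38 ≠ 1, base 11 is a Fermat witness: 1027 is composite.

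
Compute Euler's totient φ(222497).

Factor: 222497 = 11 · 113 · 179.
φ(222497) = (11−1) · (113−1) · (179−1) = 10 · 112 · 178 = 199360.

199360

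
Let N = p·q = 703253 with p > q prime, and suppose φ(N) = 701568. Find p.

929

φ(n) = (p−1)(q−1) = n − (p+q) + 1, so p + q = 703253 − 701568 + 1 = 1686.
p and q are the roots of t² − 1686t + 703253 = 0.
Discriminant: 1686² − 4·703253 = 2842596 − 2813012 = 29584; √29584 = 172.
q = (1686 − 172)/2 = 757, p = (1686 + 172)/2 = 929.
Check: 757 · 929 = 703253.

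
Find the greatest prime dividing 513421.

97

513421 = 67 · 7663
7663 = 79 · 97
97 is prime.
So 513421 = 67 · 79 · 97; the largest prime factor is 97.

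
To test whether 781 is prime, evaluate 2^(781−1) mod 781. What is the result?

2^1 ≡ 2 (mod 781)
2^2 ≡ 2^2 = 4 ≡ 4 (mod 781)
2^4 ≡ 4^2 = 16 ≡ 16 (mod 781)
2^8 ≡ 16^2 = 256 ≡ 256 (mod 781)
2^16 ≡ 256^2 = 65536 ≡ 713 (mod 781)
2^32 ≡ 713^2 = 508369 ≡ 719 (mod 781)
2^64 ≡ 719^2 = 516961 ≡ 720 (mod 781)
2^128 ≡ 720^2 = 518400 ≡ 597 (mod 781)
2^256 ≡ 597^2 = 356409 ≡ 273 (mod 781)
2^512 ≡ 273^2 = 74529 ≡ 334 (mod 781)
780 = 512 + 256 + 8 + 4 in binary powers of 2.
So 2^780 ≡ 334 · 273 · 256 · 16 ≡ 243 (mod 781).
Since 243 ≠ 1, base 2 is a Fermat witness: 781 is composite.

243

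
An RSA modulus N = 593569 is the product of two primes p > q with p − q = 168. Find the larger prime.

Since p = q + 168, we have 593569 = q(q + 168), so q² + 168q − 593569 = 0.
Discriminant: 168² + 4·593569 = 28224 + 2374276 = 2402500; √2402500 = 1550.
q = (−168 + 1550)/2 = 691, and p = q + 168 = 859.
Check: 691 · 859 = 593569.

859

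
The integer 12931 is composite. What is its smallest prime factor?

12931 is odd.
Digit sum 16, not divisible by 3.
Ends in 1: not divisible by 5.
7: 12931 = 7·1847 + 2
11: 12931 = 11·1175 + 6
13: 12931 = 13·994 + 9
17: 12931 = 17·760 + 11
19: 12931 = 19·680 + 11
23: 12931 = 23·562 + 5
29: 12931 = 29·445 + 26
31: 12931 = 31·417 + 4
37: 12931 = 37·349 + 18
41: 12931 = 41·315 + 16
43: 12931 = 43·300 + 31
47: 12931 = 47·275 + 6
53: 12931 = 53·243 + 52
59: 12931 = 59·219 + 10
61: 12931 = 61·211 + 60
67: 12931 = 67·193

67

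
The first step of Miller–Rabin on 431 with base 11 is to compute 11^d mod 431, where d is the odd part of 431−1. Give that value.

431 − 1 = 430 = 2^1 · 215, so d = 215.
11^1 ≡ 11 (mod 431)
11^2 ≡ 11^2 = 121 ≡ 121 (mod 431)
11^4 ≡ 121^2 = 14641 ≡ 418 (mod 431)
11^8 ≡ 418^2 = 174724 ≡ 169 (mod 431)
11^16 ≡ 169^2 = 28561 ≡ 115 (mod 431)
11^32 ≡ 115^2 = 13225 ≡ 295 (mod 431)
11^64 ≡ 295^2 = 87025 ≡ 394 (mod 431)
11^128 ≡ 394^2 = 155236 ≡ 76 (mod 431)
215 = 128 + 64 + 16 + 4 + 2 + 1 in binary powers of 2.
So 11^215 ≡ 76 · 394 · 115 · 418 · 121 · 11 ≡ 1 (mod 431).
Since 11^d ≡ 1 (mod 431), base 11 does not prove 431 composite.

1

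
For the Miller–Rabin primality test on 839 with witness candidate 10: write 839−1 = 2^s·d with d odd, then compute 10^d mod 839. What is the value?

839 − 1 = 838 = 2^1 · 419, so d = 419.
10^1 ≡ 10 (mod 839)
10^2 ≡ 10^2 = 100 ≡ 100 (mod 839)
10^4 ≡ 100^2 = 10000 ≡ 771 (mod 839)
10^8 ≡ 771^2 = 594441 ≡ 429 (mod 839)
10^16 ≡ 429^2 = 184041 ≡ 300 (mod 839)
10^32 ≡ 300^2 = 90000 ≡ 227 (mod 839)
10^64 ≡ 227^2 = 51529 ≡ 350 (mod 839)
10^128 ≡ 350^2 = 122500 ≡ 6 (mod 839)
10^256 ≡ 6^2 = 36 ≡ 36 (mod 839)
419 = 256 + 128 + 32 + 2 + 1 in binary powers of 2.
So 10^419 ≡ 36 · 6 · 227 · 100 · 10 ≡ 1 (mod 839).
Since 10^d ≡ 1 (mod 839), base 10 does not prove 839 composite.

1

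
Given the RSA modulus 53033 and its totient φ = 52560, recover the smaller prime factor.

φ(n) = (p−1)(q−1) = n − (p+q) + 1, so p + q = 53033 − 52560 + 1 = 474.
p and q are the roots of t² − 474t + 53033 = 0.
Discriminant: 474² − 4·53033 = 224676 − 212132 = 12544; √12544 = 112.
q = (474 − 112)/2 = 181, p = (474 + 112)/2 = 293.
Check: 181 · 293 = 53033.

181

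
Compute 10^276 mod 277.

1

10^1 ≡ 10 (mod 277)
10^2 ≡ 10^2 = 100 ≡ 100 (mod 277)
10^4 ≡ 100^2 = 10000 ≡ 28 (mod 277)
10^8 ≡ 28^2 = 784 ≡ 230 (mod 277)
10^16 ≡ 230^2 = 52900 ≡ 270 (mod 277)
10^32 ≡ 270^2 = 72900 ≡ 49 (mod 277)
10^64 ≡ 49^2 = 2401 ≡ 185 (mod 277)
10^128 ≡ 185^2 = 34225 ≡ 154 (mod 277)
10^256 ≡ 154^2 = 23716 ≡ 171 (mod 277)
276 = 256 + 16 + 4 in binary powers of 2.
So 10^276 ≡ 171 · 270 · 28 ≡ 1 (mod 277).
Since the result is 1, base 10 gives no evidence that 277 is composite.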